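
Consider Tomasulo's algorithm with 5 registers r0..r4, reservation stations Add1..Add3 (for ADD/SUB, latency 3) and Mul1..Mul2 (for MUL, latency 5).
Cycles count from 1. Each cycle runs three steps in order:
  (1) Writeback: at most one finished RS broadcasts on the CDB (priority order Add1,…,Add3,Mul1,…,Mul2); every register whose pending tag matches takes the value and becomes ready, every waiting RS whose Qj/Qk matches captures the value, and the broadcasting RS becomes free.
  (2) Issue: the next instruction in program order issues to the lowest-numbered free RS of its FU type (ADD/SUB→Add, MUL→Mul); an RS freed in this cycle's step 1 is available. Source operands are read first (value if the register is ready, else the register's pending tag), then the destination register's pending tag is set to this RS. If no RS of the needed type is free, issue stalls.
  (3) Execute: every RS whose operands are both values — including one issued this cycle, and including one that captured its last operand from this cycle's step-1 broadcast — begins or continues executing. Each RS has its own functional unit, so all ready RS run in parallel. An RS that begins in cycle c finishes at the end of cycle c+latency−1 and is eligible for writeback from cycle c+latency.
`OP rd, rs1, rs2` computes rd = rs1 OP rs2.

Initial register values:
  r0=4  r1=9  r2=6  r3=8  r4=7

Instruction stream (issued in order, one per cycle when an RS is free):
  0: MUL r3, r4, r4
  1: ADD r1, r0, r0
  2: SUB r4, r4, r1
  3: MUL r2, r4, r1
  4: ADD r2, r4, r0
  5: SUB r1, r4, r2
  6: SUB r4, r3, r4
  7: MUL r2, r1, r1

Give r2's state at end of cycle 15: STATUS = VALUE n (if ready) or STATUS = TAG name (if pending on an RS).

STATUS = TAG Mul1

cycle 1: issue MUL r3<-Mul1 // r0:4,r1:9,r2:6,r3:Mul1,r4:7
cycle 2: issue ADD r1<-Add1 // r0:4,r1:Add1,r2:6,r3:Mul1,r4:7
cycle 3: issue SUB r4<-Add2 // r0:4,r1:Add1,r2:6,r3:Mul1,r4:Add2
cycle 4: issue MUL r2<-Mul2 // r0:4,r1:Add1,r2:Mul2,r3:Mul1,r4:Add2
cycle 5: CDB Add1=8; issue ADD r2<-Add1 // r0:4,r1:8,r2:Add1,r3:Mul1,r4:Add2
cycle 6: CDB Mul1=49; issue SUB r1<-Add3 // r0:4,r1:Add3,r2:Add1,r3:49,r4:Add2
cycle 7: stall // r0:4,r1:Add3,r2:Add1,r3:49,r4:Add2
cycle 8: CDB Add2=-1; issue SUB r4<-Add2 // r0:4,r1:Add3,r2:Add1,r3:49,r4:Add2
cycle 9: issue MUL r2<-Mul1 // r0:4,r1:Add3,r2:Mul1,r3:49,r4:Add2
cycle 10: - // r0:4,r1:Add3,r2:Mul1,r3:49,r4:Add2
cycle 11: CDB Add1=3 // r0:4,r1:Add3,r2:Mul1,r3:49,r4:Add2
cycle 12: CDB Add2=50 // r0:4,r1:Add3,r2:Mul1,r3:49,r4:50
cycle 13: CDB Mul2=-8 // r0:4,r1:Add3,r2:Mul1,r3:49,r4:50
cycle 14: CDB Add3=-4 // r0:4,r1:-4,r2:Mul1,r3:49,r4:50
cycle 15: - // r0:4,r1:-4,r2:Mul1,r3:49,r4:50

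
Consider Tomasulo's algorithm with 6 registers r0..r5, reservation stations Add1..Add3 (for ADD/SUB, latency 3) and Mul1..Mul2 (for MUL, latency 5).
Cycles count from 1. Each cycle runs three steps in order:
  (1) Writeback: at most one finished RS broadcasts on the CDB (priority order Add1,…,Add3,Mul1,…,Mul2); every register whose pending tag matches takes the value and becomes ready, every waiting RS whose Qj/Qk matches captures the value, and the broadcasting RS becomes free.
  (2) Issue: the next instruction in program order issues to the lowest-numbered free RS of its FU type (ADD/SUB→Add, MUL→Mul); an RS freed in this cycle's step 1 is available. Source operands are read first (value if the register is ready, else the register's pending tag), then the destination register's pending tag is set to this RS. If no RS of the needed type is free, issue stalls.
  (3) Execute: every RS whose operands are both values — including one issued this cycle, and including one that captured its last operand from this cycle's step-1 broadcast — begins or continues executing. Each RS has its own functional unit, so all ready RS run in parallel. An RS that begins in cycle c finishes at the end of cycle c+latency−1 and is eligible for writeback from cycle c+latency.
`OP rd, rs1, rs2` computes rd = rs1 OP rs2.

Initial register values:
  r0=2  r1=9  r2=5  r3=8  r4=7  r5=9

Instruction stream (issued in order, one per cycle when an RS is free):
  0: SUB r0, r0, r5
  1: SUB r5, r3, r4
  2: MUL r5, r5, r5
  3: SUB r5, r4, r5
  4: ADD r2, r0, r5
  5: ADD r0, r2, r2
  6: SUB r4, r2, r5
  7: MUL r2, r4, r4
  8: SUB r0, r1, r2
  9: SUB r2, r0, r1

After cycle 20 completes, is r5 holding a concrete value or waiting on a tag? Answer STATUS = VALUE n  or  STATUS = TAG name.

STATUS = VALUE 6

  c1: issue SUB r0<-Add1  regs: r0:Add1,r1:9,r2:5,r3:8,r4:7,r5:9
  c2: issue SUB r5<-Add2  regs: r0:Add1,r1:9,r2:5,r3:8,r4:7,r5:Add2
  c3: issue MUL r5<-Mul1  regs: r0:Add1,r1:9,r2:5,r3:8,r4:7,r5:Mul1
  c4: CDB Add1=-7; issue SUB r5<-Add1  regs: r0:-7,r1:9,r2:5,r3:8,r4:7,r5:Add1
  c5: CDB Add2=1; issue ADD r2<-Add2  regs: r0:-7,r1:9,r2:Add2,r3:8,r4:7,r5:Add1
  c6: issue ADD r0<-Add3  regs: r0:Add3,r1:9,r2:Add2,r3:8,r4:7,r5:Add1
  c7: stall  regs: r0:Add3,r1:9,r2:Add2,r3:8,r4:7,r5:Add1
  c8: stall  regs: r0:Add3,r1:9,r2:Add2,r3:8,r4:7,r5:Add1
  c9: stall  regs: r0:Add3,r1:9,r2:Add2,r3:8,r4:7,r5:Add1
  c10: CDB Mul1=1; stall  regs: r0:Add3,r1:9,r2:Add2,r3:8,r4:7,r5:Add1
  c11: stall  regs: r0:Add3,r1:9,r2:Add2,r3:8,r4:7,r5:Add1
  c12: stall  regs: r0:Add3,r1:9,r2:Add2,r3:8,r4:7,r5:Add1
  c13: CDB Add1=6; issue SUB r4<-Add1  regs: r0:Add3,r1:9,r2:Add2,r3:8,r4:Add1,r5:6
  c14: issue MUL r2<-Mul1  regs: r0:Add3,r1:9,r2:Mul1,r3:8,r4:Add1,r5:6
  c15: stall  regs: r0:Add3,r1:9,r2:Mul1,r3:8,r4:Add1,r5:6
  c16: CDB Add2=-1; issue SUB r0<-Add2  regs: r0:Add2,r1:9,r2:Mul1,r3:8,r4:Add1,r5:6
  c17: stall  regs: r0:Add2,r1:9,r2:Mul1,r3:8,r4:Add1,r5:6
  c18: stall  regs: r0:Add2,r1:9,r2:Mul1,r3:8,r4:Add1,r5:6
  c19: CDB Add1=-7; issue SUB r2<-Add1  regs: r0:Add2,r1:9,r2:Add1,r3:8,r4:-7,r5:6
  c20: CDB Add3=-2  regs: r0:Add2,r1:9,r2:Add1,r3:8,r4:-7,r5:6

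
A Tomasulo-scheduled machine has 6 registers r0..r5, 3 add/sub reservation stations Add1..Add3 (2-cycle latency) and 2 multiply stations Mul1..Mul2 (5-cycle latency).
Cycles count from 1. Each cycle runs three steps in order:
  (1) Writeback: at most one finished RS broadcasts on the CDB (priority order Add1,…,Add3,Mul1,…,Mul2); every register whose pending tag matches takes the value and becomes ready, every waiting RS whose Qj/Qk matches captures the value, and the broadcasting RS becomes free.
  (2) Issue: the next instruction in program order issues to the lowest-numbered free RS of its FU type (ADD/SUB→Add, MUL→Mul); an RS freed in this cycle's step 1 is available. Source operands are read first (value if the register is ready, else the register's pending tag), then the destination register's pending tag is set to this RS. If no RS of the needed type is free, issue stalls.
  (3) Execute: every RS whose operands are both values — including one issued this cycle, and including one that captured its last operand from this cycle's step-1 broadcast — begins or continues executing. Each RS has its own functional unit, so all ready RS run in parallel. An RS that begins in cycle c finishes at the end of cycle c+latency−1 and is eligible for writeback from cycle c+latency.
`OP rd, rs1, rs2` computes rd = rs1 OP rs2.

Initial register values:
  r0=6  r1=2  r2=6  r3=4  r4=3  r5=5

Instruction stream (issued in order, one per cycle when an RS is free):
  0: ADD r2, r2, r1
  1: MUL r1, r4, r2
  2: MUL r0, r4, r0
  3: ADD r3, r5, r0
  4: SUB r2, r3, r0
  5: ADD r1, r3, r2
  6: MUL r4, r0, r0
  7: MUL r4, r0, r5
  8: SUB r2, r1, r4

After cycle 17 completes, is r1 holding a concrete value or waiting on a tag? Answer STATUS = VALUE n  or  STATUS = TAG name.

  c1: issue ADD r2<-Add1  regs: r0:6,r1:2,r2:Add1,r3:4,r4:3,r5:5
  c2: issue MUL r1<-Mul1  regs: r0:6,r1:Mul1,r2:Add1,r3:4,r4:3,r5:5
  c3: CDB Add1=8; issue MUL r0<-Mul2  regs: r0:Mul2,r1:Mul1,r2:8,r3:4,r4:3,r5:5
  c4: issue ADD r3<-Add1  regs: r0:Mul2,r1:Mul1,r2:8,r3:Add1,r4:3,r5:5
  c5: issue SUB r2<-Add2  regs: r0:Mul2,r1:Mul1,r2:Add2,r3:Add1,r4:3,r5:5
  c6: issue ADD r1<-Add3  regs: r0:Mul2,r1:Add3,r2:Add2,r3:Add1,r4:3,r5:5
  c7: stall  regs: r0:Mul2,r1:Add3,r2:Add2,r3:Add1,r4:3,r5:5
  c8: CDB Mul1=24; issue MUL r4<-Mul1  regs: r0:Mul2,r1:Add3,r2:Add2,r3:Add1,r4:Mul1,r5:5
  c9: CDB Mul2=18; issue MUL r4<-Mul2  regs: r0:18,r1:Add3,r2:Add2,r3:Add1,r4:Mul2,r5:5
  c10: stall  regs: r0:18,r1:Add3,r2:Add2,r3:Add1,r4:Mul2,r5:5
  c11: CDB Add1=23; issue SUB r2<-Add1  regs: r0:18,r1:Add3,r2:Add1,r3:23,r4:Mul2,r5:5
  c12: -  regs: r0:18,r1:Add3,r2:Add1,r3:23,r4:Mul2,r5:5
  c13: CDB Add2=5  regs: r0:18,r1:Add3,r2:Add1,r3:23,r4:Mul2,r5:5
  c14: CDB Mul1=324  regs: r0:18,r1:Add3,r2:Add1,r3:23,r4:Mul2,r5:5
  c15: CDB Add3=28  regs: r0:18,r1:28,r2:Add1,r3:23,r4:Mul2,r5:5
  c16: CDB Mul2=90  regs: r0:18,r1:28,r2:Add1,r3:23,r4:90,r5:5
  c17: -  regs: r0:18,r1:28,r2:Add1,r3:23,r4:90,r5:5

STATUS = VALUE 28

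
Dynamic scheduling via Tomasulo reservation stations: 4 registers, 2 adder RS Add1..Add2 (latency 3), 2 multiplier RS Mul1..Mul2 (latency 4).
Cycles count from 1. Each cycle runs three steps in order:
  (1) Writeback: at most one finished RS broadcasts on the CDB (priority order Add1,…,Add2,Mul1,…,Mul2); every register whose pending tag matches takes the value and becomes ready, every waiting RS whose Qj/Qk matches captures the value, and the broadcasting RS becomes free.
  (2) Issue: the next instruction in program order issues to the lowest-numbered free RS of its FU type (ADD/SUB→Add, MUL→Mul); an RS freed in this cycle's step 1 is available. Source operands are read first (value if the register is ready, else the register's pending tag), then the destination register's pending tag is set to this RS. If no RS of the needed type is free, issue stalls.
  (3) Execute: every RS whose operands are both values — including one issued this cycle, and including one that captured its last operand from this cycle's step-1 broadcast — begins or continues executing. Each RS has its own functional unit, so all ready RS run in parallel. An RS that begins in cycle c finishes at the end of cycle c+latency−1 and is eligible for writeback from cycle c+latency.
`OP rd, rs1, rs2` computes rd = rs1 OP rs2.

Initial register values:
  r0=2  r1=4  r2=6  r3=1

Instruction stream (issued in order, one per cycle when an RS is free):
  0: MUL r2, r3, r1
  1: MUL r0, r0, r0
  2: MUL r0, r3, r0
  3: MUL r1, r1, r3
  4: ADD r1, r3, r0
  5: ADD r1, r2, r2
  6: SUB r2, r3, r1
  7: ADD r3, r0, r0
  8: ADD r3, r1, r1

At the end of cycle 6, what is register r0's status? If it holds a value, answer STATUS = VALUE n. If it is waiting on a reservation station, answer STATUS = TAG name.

STATUS = TAG Mul1

  c1: issue MUL r2<-Mul1  regs: r0:2,r1:4,r2:Mul1,r3:1
  c2: issue MUL r0<-Mul2  regs: r0:Mul2,r1:4,r2:Mul1,r3:1
  c3: stall  regs: r0:Mul2,r1:4,r2:Mul1,r3:1
  c4: stall  regs: r0:Mul2,r1:4,r2:Mul1,r3:1
  c5: CDB Mul1=4; issue MUL r0<-Mul1  regs: r0:Mul1,r1:4,r2:4,r3:1
  c6: CDB Mul2=4; issue MUL r1<-Mul2  regs: r0:Mul1,r1:Mul2,r2:4,r3:1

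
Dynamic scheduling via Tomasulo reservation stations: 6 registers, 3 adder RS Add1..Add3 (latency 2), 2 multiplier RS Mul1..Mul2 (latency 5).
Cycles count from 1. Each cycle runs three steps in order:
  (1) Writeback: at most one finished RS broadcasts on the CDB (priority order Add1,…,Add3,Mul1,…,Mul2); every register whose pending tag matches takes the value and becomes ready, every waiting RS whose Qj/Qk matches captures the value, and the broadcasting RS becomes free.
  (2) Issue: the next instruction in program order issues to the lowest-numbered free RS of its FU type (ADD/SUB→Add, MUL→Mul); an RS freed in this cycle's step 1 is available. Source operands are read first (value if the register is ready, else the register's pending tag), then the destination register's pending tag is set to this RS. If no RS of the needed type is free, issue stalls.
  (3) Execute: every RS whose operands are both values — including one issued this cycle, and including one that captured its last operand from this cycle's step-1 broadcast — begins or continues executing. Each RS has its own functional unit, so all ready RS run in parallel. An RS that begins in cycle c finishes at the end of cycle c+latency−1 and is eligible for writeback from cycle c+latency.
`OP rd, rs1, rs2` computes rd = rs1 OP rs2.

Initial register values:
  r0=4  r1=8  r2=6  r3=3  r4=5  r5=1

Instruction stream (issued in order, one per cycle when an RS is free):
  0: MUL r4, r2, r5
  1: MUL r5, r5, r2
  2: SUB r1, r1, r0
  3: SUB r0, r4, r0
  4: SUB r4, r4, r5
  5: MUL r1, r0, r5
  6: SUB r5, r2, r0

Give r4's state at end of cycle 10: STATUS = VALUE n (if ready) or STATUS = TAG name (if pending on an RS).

  c1: issue MUL r4<-Mul1  regs: r0:4,r1:8,r2:6,r3:3,r4:Mul1,r5:1
  c2: issue MUL r5<-Mul2  regs: r0:4,r1:8,r2:6,r3:3,r4:Mul1,r5:Mul2
  c3: issue SUB r1<-Add1  regs: r0:4,r1:Add1,r2:6,r3:3,r4:Mul1,r5:Mul2
  c4: issue SUB r0<-Add2  regs: r0:Add2,r1:Add1,r2:6,r3:3,r4:Mul1,r5:Mul2
  c5: CDB Add1=4; issue SUB r4<-Add1  regs: r0:Add2,r1:4,r2:6,r3:3,r4:Add1,r5:Mul2
  c6: CDB Mul1=6; issue MUL r1<-Mul1  regs: r0:Add2,r1:Mul1,r2:6,r3:3,r4:Add1,r5:Mul2
  c7: CDB Mul2=6; issue SUB r5<-Add3  regs: r0:Add2,r1:Mul1,r2:6,r3:3,r4:Add1,r5:Add3
  c8: CDB Add2=2  regs: r0:2,r1:Mul1,r2:6,r3:3,r4:Add1,r5:Add3
  c9: CDB Add1=0  regs: r0:2,r1:Mul1,r2:6,r3:3,r4:0,r5:Add3
  c10: CDB Add3=4  regs: r0:2,r1:Mul1,r2:6,r3:3,r4:0,r5:4

STATUS = VALUE 0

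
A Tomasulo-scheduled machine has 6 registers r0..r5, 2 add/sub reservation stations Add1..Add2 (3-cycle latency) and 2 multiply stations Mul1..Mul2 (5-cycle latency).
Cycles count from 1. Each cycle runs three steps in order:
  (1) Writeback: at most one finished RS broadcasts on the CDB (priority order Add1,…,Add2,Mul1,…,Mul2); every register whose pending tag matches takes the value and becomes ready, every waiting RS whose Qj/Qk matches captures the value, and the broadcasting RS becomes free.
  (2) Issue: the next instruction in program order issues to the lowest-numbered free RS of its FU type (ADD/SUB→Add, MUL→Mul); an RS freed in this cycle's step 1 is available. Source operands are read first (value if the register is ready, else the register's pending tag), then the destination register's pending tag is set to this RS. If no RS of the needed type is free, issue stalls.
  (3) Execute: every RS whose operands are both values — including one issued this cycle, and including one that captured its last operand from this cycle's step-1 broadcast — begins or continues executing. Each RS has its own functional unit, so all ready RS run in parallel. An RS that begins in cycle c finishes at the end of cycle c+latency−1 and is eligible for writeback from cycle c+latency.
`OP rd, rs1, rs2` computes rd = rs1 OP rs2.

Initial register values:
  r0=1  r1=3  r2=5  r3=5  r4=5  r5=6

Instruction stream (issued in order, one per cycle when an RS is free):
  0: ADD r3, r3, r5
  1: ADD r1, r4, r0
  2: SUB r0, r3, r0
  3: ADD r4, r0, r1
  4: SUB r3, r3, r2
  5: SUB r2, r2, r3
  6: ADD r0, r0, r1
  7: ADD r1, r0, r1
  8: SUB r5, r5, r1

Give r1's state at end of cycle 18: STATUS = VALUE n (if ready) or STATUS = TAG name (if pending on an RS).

STATUS = VALUE 22

cycle 1: issue ADD r3<-Add1 // r0:1,r1:3,r2:5,r3:Add1,r4:5,r5:6
cycle 2: issue ADD r1<-Add2 // r0:1,r1:Add2,r2:5,r3:Add1,r4:5,r5:6
cycle 3: stall // r0:1,r1:Add2,r2:5,r3:Add1,r4:5,r5:6
cycle 4: CDB Add1=11; issue SUB r0<-Add1 // r0:Add1,r1:Add2,r2:5,r3:11,r4:5,r5:6
cycle 5: CDB Add2=6; issue ADD r4<-Add2 // r0:Add1,r1:6,r2:5,r3:11,r4:Add2,r5:6
cycle 6: stall // r0:Add1,r1:6,r2:5,r3:11,r4:Add2,r5:6
cycle 7: CDB Add1=10; issue SUB r3<-Add1 // r0:10,r1:6,r2:5,r3:Add1,r4:Add2,r5:6
cycle 8: stall // r0:10,r1:6,r2:5,r3:Add1,r4:Add2,r5:6
cycle 9: stall // r0:10,r1:6,r2:5,r3:Add1,r4:Add2,r5:6
cycle 10: CDB Add1=6; issue SUB r2<-Add1 // r0:10,r1:6,r2:Add1,r3:6,r4:Add2,r5:6
cycle 11: CDB Add2=16; issue ADD r0<-Add2 // r0:Add2,r1:6,r2:Add1,r3:6,r4:16,r5:6
cycle 12: stall // r0:Add2,r1:6,r2:Add1,r3:6,r4:16,r5:6
cycle 13: CDB Add1=-1; issue ADD r1<-Add1 // r0:Add2,r1:Add1,r2:-1,r3:6,r4:16,r5:6
cycle 14: CDB Add2=16; issue SUB r5<-Add2 // r0:16,r1:Add1,r2:-1,r3:6,r4:16,r5:Add2
cycle 15: - // r0:16,r1:Add1,r2:-1,r3:6,r4:16,r5:Add2
cycle 16: - // r0:16,r1:Add1,r2:-1,r3:6,r4:16,r5:Add2
cycle 17: CDB Add1=22 // r0:16,r1:22,r2:-1,r3:6,r4:16,r5:Add2
cycle 18: - // r0:16,r1:22,r2:-1,r3:6,r4:16,r5:Add2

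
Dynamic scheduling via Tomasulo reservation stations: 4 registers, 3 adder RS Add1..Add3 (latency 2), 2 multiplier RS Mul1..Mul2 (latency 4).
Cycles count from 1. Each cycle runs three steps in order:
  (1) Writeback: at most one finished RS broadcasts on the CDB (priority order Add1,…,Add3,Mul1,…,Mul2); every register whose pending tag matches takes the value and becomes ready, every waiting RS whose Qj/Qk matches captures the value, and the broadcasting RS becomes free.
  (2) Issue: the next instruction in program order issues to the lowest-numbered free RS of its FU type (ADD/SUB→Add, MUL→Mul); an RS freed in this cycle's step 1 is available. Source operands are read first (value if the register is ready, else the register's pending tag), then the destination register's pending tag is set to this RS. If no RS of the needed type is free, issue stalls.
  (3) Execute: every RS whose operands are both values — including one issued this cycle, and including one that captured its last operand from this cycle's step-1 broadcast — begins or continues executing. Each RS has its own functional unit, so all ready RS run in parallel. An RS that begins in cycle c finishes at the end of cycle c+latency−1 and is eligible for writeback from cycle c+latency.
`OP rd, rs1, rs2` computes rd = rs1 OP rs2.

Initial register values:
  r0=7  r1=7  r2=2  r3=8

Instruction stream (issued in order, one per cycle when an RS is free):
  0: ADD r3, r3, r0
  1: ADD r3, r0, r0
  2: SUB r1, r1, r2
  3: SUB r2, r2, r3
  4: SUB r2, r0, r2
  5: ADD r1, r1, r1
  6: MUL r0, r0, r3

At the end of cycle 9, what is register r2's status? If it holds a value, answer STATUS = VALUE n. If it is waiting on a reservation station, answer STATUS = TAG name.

c1: issue ADD r3<-Add1 | r0:7,r1:7,r2:2,r3:Add1
c2: issue ADD r3<-Add2 | r0:7,r1:7,r2:2,r3:Add2
c3: CDB Add1=15; issue SUB r1<-Add1 | r0:7,r1:Add1,r2:2,r3:Add2
c4: CDB Add2=14; issue SUB r2<-Add2 | r0:7,r1:Add1,r2:Add2,r3:14
c5: CDB Add1=5; issue SUB r2<-Add1 | r0:7,r1:5,r2:Add1,r3:14
c6: CDB Add2=-12; issue ADD r1<-Add2 | r0:7,r1:Add2,r2:Add1,r3:14
c7: issue MUL r0<-Mul1 | r0:Mul1,r1:Add2,r2:Add1,r3:14
c8: CDB Add1=19 | r0:Mul1,r1:Add2,r2:19,r3:14
c9: CDB Add2=10 | r0:Mul1,r1:10,r2:19,r3:14

STATUS = VALUE 19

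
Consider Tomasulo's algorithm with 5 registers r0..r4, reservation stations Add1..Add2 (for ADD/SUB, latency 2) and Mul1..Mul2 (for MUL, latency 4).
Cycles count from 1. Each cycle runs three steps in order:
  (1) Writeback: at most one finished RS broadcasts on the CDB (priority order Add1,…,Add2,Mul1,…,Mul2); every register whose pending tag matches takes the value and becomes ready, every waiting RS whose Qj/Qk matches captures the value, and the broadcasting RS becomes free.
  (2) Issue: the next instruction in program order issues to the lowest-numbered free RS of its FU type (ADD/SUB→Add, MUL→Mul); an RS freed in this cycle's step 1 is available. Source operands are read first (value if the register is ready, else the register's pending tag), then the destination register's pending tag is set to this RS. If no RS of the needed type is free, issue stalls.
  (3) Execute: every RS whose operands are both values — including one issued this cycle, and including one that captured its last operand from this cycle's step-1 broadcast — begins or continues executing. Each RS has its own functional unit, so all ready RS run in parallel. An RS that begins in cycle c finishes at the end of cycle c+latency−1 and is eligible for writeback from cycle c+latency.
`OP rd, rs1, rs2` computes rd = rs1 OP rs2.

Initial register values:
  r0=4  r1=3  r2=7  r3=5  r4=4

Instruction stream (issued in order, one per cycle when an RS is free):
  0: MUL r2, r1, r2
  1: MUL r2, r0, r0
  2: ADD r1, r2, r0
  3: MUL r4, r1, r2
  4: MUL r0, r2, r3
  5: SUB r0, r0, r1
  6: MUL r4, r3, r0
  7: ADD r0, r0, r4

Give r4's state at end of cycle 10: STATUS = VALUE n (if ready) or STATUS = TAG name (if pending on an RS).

  c1: issue MUL r2<-Mul1  regs: r0:4,r1:3,r2:Mul1,r3:5,r4:4
  c2: issue MUL r2<-Mul2  regs: r0:4,r1:3,r2:Mul2,r3:5,r4:4
  c3: issue ADD r1<-Add1  regs: r0:4,r1:Add1,r2:Mul2,r3:5,r4:4
  c4: stall  regs: r0:4,r1:Add1,r2:Mul2,r3:5,r4:4
  c5: CDB Mul1=21; issue MUL r4<-Mul1  regs: r0:4,r1:Add1,r2:Mul2,r3:5,r4:Mul1
  c6: CDB Mul2=16; issue MUL r0<-Mul2  regs: r0:Mul2,r1:Add1,r2:16,r3:5,r4:Mul1
  c7: issue SUB r0<-Add2  regs: r0:Add2,r1:Add1,r2:16,r3:5,r4:Mul1
  c8: CDB Add1=20; stall  regs: r0:Add2,r1:20,r2:16,r3:5,r4:Mul1
  c9: stall  regs: r0:Add2,r1:20,r2:16,r3:5,r4:Mul1
  c10: CDB Mul2=80; issue MUL r4<-Mul2  regs: r0:Add2,r1:20,r2:16,r3:5,r4:Mul2

STATUS = TAG Mul2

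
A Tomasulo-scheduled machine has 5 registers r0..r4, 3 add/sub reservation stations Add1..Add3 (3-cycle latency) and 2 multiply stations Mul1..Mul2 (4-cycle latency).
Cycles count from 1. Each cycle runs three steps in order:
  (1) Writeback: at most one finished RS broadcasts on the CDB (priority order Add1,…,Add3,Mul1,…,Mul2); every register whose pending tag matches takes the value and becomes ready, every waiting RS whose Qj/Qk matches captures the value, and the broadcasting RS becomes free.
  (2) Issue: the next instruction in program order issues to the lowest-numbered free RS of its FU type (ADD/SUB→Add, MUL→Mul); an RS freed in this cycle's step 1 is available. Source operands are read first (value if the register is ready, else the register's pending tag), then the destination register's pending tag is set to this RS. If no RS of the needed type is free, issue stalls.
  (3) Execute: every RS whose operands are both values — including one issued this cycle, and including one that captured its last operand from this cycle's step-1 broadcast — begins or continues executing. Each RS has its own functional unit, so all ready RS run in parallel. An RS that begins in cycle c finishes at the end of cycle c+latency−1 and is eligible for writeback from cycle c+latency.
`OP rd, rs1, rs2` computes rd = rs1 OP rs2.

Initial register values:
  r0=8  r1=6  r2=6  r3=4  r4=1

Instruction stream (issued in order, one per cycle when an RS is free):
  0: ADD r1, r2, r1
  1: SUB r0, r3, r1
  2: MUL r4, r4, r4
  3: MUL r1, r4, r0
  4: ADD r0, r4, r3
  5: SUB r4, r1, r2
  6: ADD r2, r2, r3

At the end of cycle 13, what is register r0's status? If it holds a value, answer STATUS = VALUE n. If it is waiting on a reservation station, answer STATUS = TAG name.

STATUS = VALUE 5

  c1: issue ADD r1<-Add1  regs: r0:8,r1:Add1,r2:6,r3:4,r4:1
  c2: issue SUB r0<-Add2  regs: r0:Add2,r1:Add1,r2:6,r3:4,r4:1
  c3: issue MUL r4<-Mul1  regs: r0:Add2,r1:Add1,r2:6,r3:4,r4:Mul1
  c4: CDB Add1=12; issue MUL r1<-Mul2  regs: r0:Add2,r1:Mul2,r2:6,r3:4,r4:Mul1
  c5: issue ADD r0<-Add1  regs: r0:Add1,r1:Mul2,r2:6,r3:4,r4:Mul1
  c6: issue SUB r4<-Add3  regs: r0:Add1,r1:Mul2,r2:6,r3:4,r4:Add3
  c7: CDB Add2=-8; issue ADD r2<-Add2  regs: r0:Add1,r1:Mul2,r2:Add2,r3:4,r4:Add3
  c8: CDB Mul1=1  regs: r0:Add1,r1:Mul2,r2:Add2,r3:4,r4:Add3
  c9: -  regs: r0:Add1,r1:Mul2,r2:Add2,r3:4,r4:Add3
  c10: CDB Add2=10  regs: r0:Add1,r1:Mul2,r2:10,r3:4,r4:Add3
  c11: CDB Add1=5  regs: r0:5,r1:Mul2,r2:10,r3:4,r4:Add3
  c12: CDB Mul2=-8  regs: r0:5,r1:-8,r2:10,r3:4,r4:Add3
  c13: -  regs: r0:5,r1:-8,r2:10,r3:4,r4:Add3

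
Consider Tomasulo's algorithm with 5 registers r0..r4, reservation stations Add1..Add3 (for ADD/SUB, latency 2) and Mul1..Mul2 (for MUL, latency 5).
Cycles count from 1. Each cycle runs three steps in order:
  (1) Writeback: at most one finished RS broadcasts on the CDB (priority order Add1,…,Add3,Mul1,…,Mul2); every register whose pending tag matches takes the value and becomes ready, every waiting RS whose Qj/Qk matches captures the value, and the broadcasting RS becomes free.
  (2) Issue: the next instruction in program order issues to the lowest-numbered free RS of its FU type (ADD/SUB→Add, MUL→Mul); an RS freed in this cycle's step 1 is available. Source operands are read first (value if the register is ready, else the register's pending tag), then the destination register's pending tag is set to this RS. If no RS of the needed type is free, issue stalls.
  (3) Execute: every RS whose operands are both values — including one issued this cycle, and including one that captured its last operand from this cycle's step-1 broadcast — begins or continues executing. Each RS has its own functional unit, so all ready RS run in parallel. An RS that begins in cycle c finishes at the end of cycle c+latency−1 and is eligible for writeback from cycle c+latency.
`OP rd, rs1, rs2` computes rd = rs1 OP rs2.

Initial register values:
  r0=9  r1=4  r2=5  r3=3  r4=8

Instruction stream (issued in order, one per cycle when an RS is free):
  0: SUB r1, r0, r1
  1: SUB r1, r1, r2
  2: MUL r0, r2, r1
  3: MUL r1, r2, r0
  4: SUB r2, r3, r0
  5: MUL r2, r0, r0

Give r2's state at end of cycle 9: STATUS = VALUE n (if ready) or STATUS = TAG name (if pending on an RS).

c1: issue SUB r1<-Add1 | r0:9,r1:Add1,r2:5,r3:3,r4:8
c2: issue SUB r1<-Add2 | r0:9,r1:Add2,r2:5,r3:3,r4:8
c3: CDB Add1=5; issue MUL r0<-Mul1 | r0:Mul1,r1:Add2,r2:5,r3:3,r4:8
c4: issue MUL r1<-Mul2 | r0:Mul1,r1:Mul2,r2:5,r3:3,r4:8
c5: CDB Add2=0; issue SUB r2<-Add1 | r0:Mul1,r1:Mul2,r2:Add1,r3:3,r4:8
c6: stall | r0:Mul1,r1:Mul2,r2:Add1,r3:3,r4:8
c7: stall | r0:Mul1,r1:Mul2,r2:Add1,r3:3,r4:8
c8: stall | r0:Mul1,r1:Mul2,r2:Add1,r3:3,r4:8
c9: stall | r0:Mul1,r1:Mul2,r2:Add1,r3:3,r4:8

STATUS = TAG Add1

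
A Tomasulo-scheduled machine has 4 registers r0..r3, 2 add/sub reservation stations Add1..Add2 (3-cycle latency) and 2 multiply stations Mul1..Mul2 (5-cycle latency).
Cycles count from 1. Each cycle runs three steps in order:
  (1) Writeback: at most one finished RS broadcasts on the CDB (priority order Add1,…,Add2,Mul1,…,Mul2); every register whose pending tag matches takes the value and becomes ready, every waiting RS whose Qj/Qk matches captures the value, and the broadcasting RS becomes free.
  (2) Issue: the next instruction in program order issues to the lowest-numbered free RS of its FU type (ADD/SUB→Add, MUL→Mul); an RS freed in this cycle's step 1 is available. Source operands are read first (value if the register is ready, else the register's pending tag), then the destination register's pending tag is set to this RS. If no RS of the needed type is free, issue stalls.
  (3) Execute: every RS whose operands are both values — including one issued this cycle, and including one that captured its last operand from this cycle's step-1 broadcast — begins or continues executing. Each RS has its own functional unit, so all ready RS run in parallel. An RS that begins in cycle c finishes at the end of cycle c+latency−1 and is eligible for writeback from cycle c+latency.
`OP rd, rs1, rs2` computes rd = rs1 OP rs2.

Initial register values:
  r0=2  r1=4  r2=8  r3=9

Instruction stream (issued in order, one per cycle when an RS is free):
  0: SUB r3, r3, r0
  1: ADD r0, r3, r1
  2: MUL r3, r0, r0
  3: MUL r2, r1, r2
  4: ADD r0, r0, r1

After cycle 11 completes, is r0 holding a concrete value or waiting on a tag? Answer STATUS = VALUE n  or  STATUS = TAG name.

STATUS = VALUE 15

cycle 1: issue SUB r3<-Add1 // r0:2,r1:4,r2:8,r3:Add1
cycle 2: issue ADD r0<-Add2 // r0:Add2,r1:4,r2:8,r3:Add1
cycle 3: issue MUL r3<-Mul1 // r0:Add2,r1:4,r2:8,r3:Mul1
cycle 4: CDB Add1=7; issue MUL r2<-Mul2 // r0:Add2,r1:4,r2:Mul2,r3:Mul1
cycle 5: issue ADD r0<-Add1 // r0:Add1,r1:4,r2:Mul2,r3:Mul1
cycle 6: - // r0:Add1,r1:4,r2:Mul2,r3:Mul1
cycle 7: CDB Add2=11 // r0:Add1,r1:4,r2:Mul2,r3:Mul1
cycle 8: - // r0:Add1,r1:4,r2:Mul2,r3:Mul1
cycle 9: CDB Mul2=32 // r0:Add1,r1:4,r2:32,r3:Mul1
cycle 10: CDB Add1=15 // r0:15,r1:4,r2:32,r3:Mul1
cycle 11: - // r0:15,r1:4,r2:32,r3:Mul1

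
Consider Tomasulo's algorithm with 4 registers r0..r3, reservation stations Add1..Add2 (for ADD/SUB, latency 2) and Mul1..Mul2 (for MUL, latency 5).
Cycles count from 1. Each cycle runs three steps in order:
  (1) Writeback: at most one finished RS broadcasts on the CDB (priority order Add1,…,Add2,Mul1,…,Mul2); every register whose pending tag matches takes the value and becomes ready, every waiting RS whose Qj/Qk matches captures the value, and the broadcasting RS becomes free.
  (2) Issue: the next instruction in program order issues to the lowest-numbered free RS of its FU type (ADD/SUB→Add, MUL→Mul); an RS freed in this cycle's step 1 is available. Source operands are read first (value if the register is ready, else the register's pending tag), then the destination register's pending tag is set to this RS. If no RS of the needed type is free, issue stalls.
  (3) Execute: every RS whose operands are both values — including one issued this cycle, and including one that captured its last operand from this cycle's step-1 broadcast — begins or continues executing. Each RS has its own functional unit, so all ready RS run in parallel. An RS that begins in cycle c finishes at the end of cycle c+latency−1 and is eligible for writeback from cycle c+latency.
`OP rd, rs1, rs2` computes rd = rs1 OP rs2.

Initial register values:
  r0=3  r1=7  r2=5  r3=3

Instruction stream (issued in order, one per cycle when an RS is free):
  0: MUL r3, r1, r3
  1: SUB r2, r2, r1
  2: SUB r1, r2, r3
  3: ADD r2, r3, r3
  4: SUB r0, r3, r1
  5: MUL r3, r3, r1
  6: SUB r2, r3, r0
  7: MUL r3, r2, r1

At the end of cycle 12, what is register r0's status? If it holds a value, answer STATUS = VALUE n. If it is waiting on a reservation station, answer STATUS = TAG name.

STATUS = VALUE 44

cycle 1: issue MUL r3<-Mul1 // r0:3,r1:7,r2:5,r3:Mul1
cycle 2: issue SUB r2<-Add1 // r0:3,r1:7,r2:Add1,r3:Mul1
cycle 3: issue SUB r1<-Add2 // r0:3,r1:Add2,r2:Add1,r3:Mul1
cycle 4: CDB Add1=-2; issue ADD r2<-Add1 // r0:3,r1:Add2,r2:Add1,r3:Mul1
cycle 5: stall // r0:3,r1:Add2,r2:Add1,r3:Mul1
cycle 6: CDB Mul1=21; stall // r0:3,r1:Add2,r2:Add1,r3:21
cycle 7: stall // r0:3,r1:Add2,r2:Add1,r3:21
cycle 8: CDB Add1=42; issue SUB r0<-Add1 // r0:Add1,r1:Add2,r2:42,r3:21
cycle 9: CDB Add2=-23; issue MUL r3<-Mul1 // r0:Add1,r1:-23,r2:42,r3:Mul1
cycle 10: issue SUB r2<-Add2 // r0:Add1,r1:-23,r2:Add2,r3:Mul1
cycle 11: CDB Add1=44; issue MUL r3<-Mul2 // r0:44,r1:-23,r2:Add2,r3:Mul2
cycle 12: - // r0:44,r1:-23,r2:Add2,r3:Mul2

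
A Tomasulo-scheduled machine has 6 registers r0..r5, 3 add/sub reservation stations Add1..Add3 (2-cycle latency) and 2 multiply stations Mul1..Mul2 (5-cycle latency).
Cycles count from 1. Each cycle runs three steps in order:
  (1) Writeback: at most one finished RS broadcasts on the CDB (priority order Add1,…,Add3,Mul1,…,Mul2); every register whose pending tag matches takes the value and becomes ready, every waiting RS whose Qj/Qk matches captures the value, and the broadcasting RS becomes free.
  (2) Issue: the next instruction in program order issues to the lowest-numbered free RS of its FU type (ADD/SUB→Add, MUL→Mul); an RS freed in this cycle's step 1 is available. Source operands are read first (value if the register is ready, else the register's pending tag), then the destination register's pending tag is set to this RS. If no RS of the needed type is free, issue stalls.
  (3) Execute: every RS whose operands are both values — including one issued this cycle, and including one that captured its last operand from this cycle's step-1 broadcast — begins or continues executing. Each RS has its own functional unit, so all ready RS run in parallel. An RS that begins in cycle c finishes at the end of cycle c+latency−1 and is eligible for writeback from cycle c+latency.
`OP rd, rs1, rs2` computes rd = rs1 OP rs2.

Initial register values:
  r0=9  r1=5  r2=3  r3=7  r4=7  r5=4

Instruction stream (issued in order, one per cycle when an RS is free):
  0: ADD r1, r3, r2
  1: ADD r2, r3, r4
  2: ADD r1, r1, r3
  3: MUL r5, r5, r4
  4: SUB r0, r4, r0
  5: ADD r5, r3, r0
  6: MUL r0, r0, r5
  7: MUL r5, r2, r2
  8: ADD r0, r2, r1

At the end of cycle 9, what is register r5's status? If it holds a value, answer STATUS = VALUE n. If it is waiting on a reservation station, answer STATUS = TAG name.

STATUS = VALUE 5

  c1: issue ADD r1<-Add1  regs: r0:9,r1:Add1,r2:3,r3:7,r4:7,r5:4
  c2: issue ADD r2<-Add2  regs: r0:9,r1:Add1,r2:Add2,r3:7,r4:7,r5:4
  c3: CDB Add1=10; issue ADD r1<-Add1  regs: r0:9,r1:Add1,r2:Add2,r3:7,r4:7,r5:4
  c4: CDB Add2=14; issue MUL r5<-Mul1  regs: r0:9,r1:Add1,r2:14,r3:7,r4:7,r5:Mul1
  c5: CDB Add1=17; issue SUB r0<-Add1  regs: r0:Add1,r1:17,r2:14,r3:7,r4:7,r5:Mul1
  c6: issue ADD r5<-Add2  regs: r0:Add1,r1:17,r2:14,r3:7,r4:7,r5:Add2
  c7: CDB Add1=-2; issue MUL r0<-Mul2  regs: r0:Mul2,r1:17,r2:14,r3:7,r4:7,r5:Add2
  c8: stall  regs: r0:Mul2,r1:17,r2:14,r3:7,r4:7,r5:Add2
  c9: CDB Add2=5; stall  regs: r0:Mul2,r1:17,r2:14,r3:7,r4:7,r5:5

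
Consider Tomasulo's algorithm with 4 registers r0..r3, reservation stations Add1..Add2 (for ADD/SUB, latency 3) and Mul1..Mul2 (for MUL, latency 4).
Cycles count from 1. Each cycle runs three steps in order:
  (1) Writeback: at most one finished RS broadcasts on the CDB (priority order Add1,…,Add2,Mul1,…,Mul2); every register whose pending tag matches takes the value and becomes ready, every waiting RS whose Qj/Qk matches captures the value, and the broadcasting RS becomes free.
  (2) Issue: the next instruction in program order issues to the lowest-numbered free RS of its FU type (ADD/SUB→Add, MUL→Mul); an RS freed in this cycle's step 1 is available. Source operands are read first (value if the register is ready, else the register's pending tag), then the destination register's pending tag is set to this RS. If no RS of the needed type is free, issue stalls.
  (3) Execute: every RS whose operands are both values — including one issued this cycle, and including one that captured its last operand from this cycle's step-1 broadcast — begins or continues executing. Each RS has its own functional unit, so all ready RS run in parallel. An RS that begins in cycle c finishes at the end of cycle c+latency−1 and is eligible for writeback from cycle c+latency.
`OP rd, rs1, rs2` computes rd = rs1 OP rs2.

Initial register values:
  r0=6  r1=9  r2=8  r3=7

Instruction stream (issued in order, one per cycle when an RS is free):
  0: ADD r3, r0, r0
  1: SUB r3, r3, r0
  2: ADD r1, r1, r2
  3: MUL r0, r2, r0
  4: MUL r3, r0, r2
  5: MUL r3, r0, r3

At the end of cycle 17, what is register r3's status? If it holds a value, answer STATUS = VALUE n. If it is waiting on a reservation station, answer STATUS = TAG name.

  c1: issue ADD r3<-Add1  regs: r0:6,r1:9,r2:8,r3:Add1
  c2: issue SUB r3<-Add2  regs: r0:6,r1:9,r2:8,r3:Add2
  c3: stall  regs: r0:6,r1:9,r2:8,r3:Add2
  c4: CDB Add1=12; issue ADD r1<-Add1  regs: r0:6,r1:Add1,r2:8,r3:Add2
  c5: issue MUL r0<-Mul1  regs: r0:Mul1,r1:Add1,r2:8,r3:Add2
  c6: issue MUL r3<-Mul2  regs: r0:Mul1,r1:Add1,r2:8,r3:Mul2
  c7: CDB Add1=17; stall  regs: r0:Mul1,r1:17,r2:8,r3:Mul2
  c8: CDB Add2=6; stall  regs: r0:Mul1,r1:17,r2:8,r3:Mul2
  c9: CDB Mul1=48; issue MUL r3<-Mul1  regs: r0:48,r1:17,r2:8,r3:Mul1
  c10: -  regs: r0:48,r1:17,r2:8,r3:Mul1
  c11: -  regs: r0:48,r1:17,r2:8,r3:Mul1
  c12: -  regs: r0:48,r1:17,r2:8,r3:Mul1
  c13: CDB Mul2=384  regs: r0:48,r1:17,r2:8,r3:Mul1
  c14: -  regs: r0:48,r1:17,r2:8,r3:Mul1
  c15: -  regs: r0:48,r1:17,r2:8,r3:Mul1
  c16: -  regs: r0:48,r1:17,r2:8,r3:Mul1
  c17: CDB Mul1=18432  regs: r0:48,r1:17,r2:8,r3:18432

STATUS = VALUE 18432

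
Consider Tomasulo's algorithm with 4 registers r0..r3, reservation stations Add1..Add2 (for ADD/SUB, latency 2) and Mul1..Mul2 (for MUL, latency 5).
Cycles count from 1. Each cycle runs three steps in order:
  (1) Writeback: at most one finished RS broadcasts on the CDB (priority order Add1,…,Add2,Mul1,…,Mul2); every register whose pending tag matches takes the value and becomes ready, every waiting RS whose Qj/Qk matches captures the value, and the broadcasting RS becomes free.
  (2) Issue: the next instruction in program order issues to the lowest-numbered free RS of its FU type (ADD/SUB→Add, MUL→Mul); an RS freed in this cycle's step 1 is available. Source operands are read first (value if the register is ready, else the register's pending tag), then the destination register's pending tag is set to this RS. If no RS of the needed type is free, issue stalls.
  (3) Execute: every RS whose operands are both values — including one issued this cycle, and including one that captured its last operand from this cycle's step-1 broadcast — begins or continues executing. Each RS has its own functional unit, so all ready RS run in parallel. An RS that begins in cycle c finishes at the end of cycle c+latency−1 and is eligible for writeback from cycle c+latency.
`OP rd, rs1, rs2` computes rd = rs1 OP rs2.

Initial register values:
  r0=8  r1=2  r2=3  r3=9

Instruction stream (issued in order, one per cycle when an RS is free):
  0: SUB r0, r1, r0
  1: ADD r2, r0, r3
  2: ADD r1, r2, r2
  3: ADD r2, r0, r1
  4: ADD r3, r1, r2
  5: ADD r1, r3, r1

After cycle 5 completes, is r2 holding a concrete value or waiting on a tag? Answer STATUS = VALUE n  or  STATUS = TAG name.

STATUS = TAG Add2

  c1: issue SUB r0<-Add1  regs: r0:Add1,r1:2,r2:3,r3:9
  c2: issue ADD r2<-Add2  regs: r0:Add1,r1:2,r2:Add2,r3:9
  c3: CDB Add1=-6; issue ADD r1<-Add1  regs: r0:-6,r1:Add1,r2:Add2,r3:9
  c4: stall  regs: r0:-6,r1:Add1,r2:Add2,r3:9
  c5: CDB Add2=3; issue ADD r2<-Add2  regs: r0:-6,r1:Add1,r2:Add2,r3:9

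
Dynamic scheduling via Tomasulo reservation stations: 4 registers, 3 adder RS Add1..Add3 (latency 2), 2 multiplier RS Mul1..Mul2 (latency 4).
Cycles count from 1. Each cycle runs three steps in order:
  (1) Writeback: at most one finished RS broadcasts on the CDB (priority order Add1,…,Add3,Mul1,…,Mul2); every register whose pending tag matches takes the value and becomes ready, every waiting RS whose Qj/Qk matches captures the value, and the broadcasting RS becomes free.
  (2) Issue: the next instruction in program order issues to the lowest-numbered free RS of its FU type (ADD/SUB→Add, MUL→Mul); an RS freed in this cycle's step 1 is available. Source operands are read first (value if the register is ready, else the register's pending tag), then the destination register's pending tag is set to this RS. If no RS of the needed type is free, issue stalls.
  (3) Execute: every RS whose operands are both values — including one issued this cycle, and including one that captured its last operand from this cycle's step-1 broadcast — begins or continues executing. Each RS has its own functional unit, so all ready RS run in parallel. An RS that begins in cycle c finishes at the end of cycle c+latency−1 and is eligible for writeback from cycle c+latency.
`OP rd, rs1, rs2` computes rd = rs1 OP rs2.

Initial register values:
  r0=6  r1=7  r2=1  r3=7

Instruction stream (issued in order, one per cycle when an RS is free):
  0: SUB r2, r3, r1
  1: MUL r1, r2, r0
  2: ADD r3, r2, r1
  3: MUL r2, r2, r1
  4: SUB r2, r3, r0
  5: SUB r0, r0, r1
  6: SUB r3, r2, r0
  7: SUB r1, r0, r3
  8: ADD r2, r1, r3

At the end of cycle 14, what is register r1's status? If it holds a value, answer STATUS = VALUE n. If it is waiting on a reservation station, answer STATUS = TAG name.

c1: issue SUB r2<-Add1 | r0:6,r1:7,r2:Add1,r3:7
c2: issue MUL r1<-Mul1 | r0:6,r1:Mul1,r2:Add1,r3:7
c3: CDB Add1=0; issue ADD r3<-Add1 | r0:6,r1:Mul1,r2:0,r3:Add1
c4: issue MUL r2<-Mul2 | r0:6,r1:Mul1,r2:Mul2,r3:Add1
c5: issue SUB r2<-Add2 | r0:6,r1:Mul1,r2:Add2,r3:Add1
c6: issue SUB r0<-Add3 | r0:Add3,r1:Mul1,r2:Add2,r3:Add1
c7: CDB Mul1=0; stall | r0:Add3,r1:0,r2:Add2,r3:Add1
c8: stall | r0:Add3,r1:0,r2:Add2,r3:Add1
c9: CDB Add1=0; issue SUB r3<-Add1 | r0:Add3,r1:0,r2:Add2,r3:Add1
c10: CDB Add3=6; issue SUB r1<-Add3 | r0:6,r1:Add3,r2:Add2,r3:Add1
c11: CDB Add2=-6; issue ADD r2<-Add2 | r0:6,r1:Add3,r2:Add2,r3:Add1
c12: CDB Mul2=0 | r0:6,r1:Add3,r2:Add2,r3:Add1
c13: CDB Add1=-12 | r0:6,r1:Add3,r2:Add2,r3:-12
c14: - | r0:6,r1:Add3,r2:Add2,r3:-12

STATUS = TAG Add3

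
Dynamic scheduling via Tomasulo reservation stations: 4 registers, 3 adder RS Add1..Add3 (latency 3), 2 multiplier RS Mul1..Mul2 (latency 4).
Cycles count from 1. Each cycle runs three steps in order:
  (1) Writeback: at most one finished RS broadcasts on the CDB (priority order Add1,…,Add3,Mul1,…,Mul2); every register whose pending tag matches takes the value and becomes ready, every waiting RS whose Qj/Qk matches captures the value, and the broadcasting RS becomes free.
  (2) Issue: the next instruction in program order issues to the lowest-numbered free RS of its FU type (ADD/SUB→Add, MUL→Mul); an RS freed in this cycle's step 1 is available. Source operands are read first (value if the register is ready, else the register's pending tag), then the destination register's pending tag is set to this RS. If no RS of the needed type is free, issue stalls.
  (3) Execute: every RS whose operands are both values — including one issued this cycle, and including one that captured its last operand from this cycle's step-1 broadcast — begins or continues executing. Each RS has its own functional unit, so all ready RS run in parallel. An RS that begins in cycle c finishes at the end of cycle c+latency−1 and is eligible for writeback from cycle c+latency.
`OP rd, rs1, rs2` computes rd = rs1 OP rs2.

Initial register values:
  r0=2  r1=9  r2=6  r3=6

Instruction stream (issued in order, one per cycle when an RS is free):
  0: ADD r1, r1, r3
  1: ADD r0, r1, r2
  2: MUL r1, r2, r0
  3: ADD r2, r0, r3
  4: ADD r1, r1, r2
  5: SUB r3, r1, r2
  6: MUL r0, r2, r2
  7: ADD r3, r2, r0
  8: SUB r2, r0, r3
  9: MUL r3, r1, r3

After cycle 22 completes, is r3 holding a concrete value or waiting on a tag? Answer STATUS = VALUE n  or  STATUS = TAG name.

STATUS = VALUE 115668

cycle 1: issue ADD r1<-Add1 // r0:2,r1:Add1,r2:6,r3:6
cycle 2: issue ADD r0<-Add2 // r0:Add2,r1:Add1,r2:6,r3:6
cycle 3: issue MUL r1<-Mul1 // r0:Add2,r1:Mul1,r2:6,r3:6
cycle 4: CDB Add1=15; issue ADD r2<-Add1 // r0:Add2,r1:Mul1,r2:Add1,r3:6
cycle 5: issue ADD r1<-Add3 // r0:Add2,r1:Add3,r2:Add1,r3:6
cycle 6: stall // r0:Add2,r1:Add3,r2:Add1,r3:6
cycle 7: CDB Add2=21; issue SUB r3<-Add2 // r0:21,r1:Add3,r2:Add1,r3:Add2
cycle 8: issue MUL r0<-Mul2 // r0:Mul2,r1:Add3,r2:Add1,r3:Add2
cycle 9: stall // r0:Mul2,r1:Add3,r2:Add1,r3:Add2
cycle 10: CDB Add1=27; issue ADD r3<-Add1 // r0:Mul2,r1:Add3,r2:27,r3:Add1
cycle 11: CDB Mul1=126; stall // r0:Mul2,r1:Add3,r2:27,r3:Add1
cycle 12: stall // r0:Mul2,r1:Add3,r2:27,r3:Add1
cycle 13: stall // r0:Mul2,r1:Add3,r2:27,r3:Add1
cycle 14: CDB Add3=153; issue SUB r2<-Add3 // r0:Mul2,r1:153,r2:Add3,r3:Add1
cycle 15: CDB Mul2=729; issue MUL r3<-Mul1 // r0:729,r1:153,r2:Add3,r3:Mul1
cycle 16: - // r0:729,r1:153,r2:Add3,r3:Mul1
cycle 17: CDB Add2=126 // r0:729,r1:153,r2:Add3,r3:Mul1
cycle 18: CDB Add1=756 // r0:729,r1:153,r2:Add3,r3:Mul1
cycle 19: - // r0:729,r1:153,r2:Add3,r3:Mul1
cycle 20: - // r0:729,r1:153,r2:Add3,r3:Mul1
cycle 21: CDB Add3=-27 // r0:729,r1:153,r2:-27,r3:Mul1
cycle 22: CDB Mul1=115668 // r0:729,r1:153,r2:-27,r3:115668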